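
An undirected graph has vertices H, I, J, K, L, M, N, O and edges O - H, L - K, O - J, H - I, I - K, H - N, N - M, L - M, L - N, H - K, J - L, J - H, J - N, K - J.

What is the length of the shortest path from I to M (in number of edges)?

3

Distance 0: I.
Distance 1: H, K.
Distance 2: J, L, N, O.
Distance 3: M — contains M.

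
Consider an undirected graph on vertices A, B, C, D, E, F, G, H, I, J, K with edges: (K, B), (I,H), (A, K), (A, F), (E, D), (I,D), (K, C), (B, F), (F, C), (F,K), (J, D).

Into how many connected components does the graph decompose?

3

From A: component {A, B, C, F, K}.
From D: component {D, E, H, I, J}.
From G: component {G}.
That's 3 components.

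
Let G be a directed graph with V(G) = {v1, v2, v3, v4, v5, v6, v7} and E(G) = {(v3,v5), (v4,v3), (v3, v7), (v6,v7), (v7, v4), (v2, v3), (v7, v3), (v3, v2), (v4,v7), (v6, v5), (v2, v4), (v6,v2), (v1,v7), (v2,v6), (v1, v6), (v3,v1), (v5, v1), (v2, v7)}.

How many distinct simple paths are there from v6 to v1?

15

v6→v2→v3→v1
v6→v2→v3→v5→v1
v6→v2→v4→v3→v1
v6→v2→v4→v3→v5→v1
v6→v2→v4→v7→v3→v1
v6→v2→v4→v7→v3→v5→v1
v6→v2→v7→v3→v1
v6→v2→v7→v3→v5→v1
v6→v2→v7→v4→v3→v1
v6→v2→v7→v4→v3→v5→v1
v6→v5→v1
v6→v7→v3→v1
v6→v7→v3→v5→v1
v6→v7→v4→v3→v1
v6→v7→v4→v3→v5→v1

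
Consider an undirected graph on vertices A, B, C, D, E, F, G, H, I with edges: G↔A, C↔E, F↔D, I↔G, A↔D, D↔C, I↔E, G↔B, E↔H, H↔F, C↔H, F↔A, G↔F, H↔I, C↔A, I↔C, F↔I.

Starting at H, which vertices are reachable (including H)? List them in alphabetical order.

A, B, C, D, E, F, G, H, I

Start at H.
Its neighbours: C, E, F, I.
Then their neighbours: A, D, G.
Then next layer: B.
Every vertex is now reached.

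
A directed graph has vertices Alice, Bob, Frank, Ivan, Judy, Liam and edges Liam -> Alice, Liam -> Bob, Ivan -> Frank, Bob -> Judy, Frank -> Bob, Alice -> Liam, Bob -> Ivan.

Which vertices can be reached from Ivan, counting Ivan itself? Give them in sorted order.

Start at Ivan.
Its neighbours: Frank.
Then their neighbours: Bob.
Then next layer: Judy.
Nothing further is reachable.

Bob, Frank, Ivan, Judy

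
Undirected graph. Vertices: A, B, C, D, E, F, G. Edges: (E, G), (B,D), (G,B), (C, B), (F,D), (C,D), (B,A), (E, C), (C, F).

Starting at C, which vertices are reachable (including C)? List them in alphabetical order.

Start at C.
Its neighbours: B, D, E, F.
Then their neighbours: A, G.
Every vertex is now reached.

A, B, C, D, E, F, G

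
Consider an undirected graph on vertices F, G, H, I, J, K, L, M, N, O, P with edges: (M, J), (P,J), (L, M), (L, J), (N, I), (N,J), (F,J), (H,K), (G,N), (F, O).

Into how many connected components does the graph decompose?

2

From F: component {F, G, I, J, L, M, N, O, P}.
From H: component {H, K}.
That's 2 components.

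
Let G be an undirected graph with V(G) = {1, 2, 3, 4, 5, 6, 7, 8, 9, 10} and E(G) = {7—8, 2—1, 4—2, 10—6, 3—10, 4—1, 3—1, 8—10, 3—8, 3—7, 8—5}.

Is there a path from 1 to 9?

Explore from 1.
Distance 1: reach 2, 3, 4.
Distance 2: reach 7, 8, 10.
Distance 3: reach 5, 6.
The search is exhausted without reaching 9; it lies in a different component.

No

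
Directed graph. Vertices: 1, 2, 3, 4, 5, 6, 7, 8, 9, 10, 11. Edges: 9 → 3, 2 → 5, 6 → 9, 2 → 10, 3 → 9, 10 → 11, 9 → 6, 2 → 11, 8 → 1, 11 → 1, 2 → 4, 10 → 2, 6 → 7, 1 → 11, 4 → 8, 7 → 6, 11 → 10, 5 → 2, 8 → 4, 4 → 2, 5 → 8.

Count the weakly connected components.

2

From 1: component {1, 2, 4, 5, 8, 10, 11}.
From 3: component {3, 6, 7, 9}.
That's 2 components.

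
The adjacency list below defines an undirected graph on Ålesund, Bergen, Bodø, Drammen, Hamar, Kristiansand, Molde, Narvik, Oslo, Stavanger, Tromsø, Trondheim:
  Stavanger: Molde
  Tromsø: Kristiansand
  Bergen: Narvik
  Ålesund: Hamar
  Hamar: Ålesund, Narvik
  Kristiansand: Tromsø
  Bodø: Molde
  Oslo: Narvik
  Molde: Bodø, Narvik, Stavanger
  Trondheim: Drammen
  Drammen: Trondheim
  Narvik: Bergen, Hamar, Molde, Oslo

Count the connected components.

From Ålesund: component {Ålesund, Bergen, Bodø, Hamar, Molde, Narvik, Oslo, Stavanger}.
From Drammen: component {Drammen, Trondheim}.
From Kristiansand: component {Kristiansand, Tromsø}.
That's 3 components.

3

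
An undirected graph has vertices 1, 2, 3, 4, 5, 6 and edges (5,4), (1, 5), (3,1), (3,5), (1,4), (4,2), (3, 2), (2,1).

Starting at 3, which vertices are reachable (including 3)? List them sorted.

1, 2, 3, 4, 5

Start at 3.
Its neighbours: 1, 2, 5.
Then their neighbours: 4.
Nothing further is reachable.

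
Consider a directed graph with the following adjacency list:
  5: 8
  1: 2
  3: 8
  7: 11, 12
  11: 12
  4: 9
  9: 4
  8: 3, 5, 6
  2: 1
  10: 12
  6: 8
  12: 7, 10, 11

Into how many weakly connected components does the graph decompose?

From 1: component {1, 2}.
From 3: component {3, 5, 6, 8}.
From 4: component {4, 9}.
From 7: component {7, 10, 11, 12}.
That's 4 components.

4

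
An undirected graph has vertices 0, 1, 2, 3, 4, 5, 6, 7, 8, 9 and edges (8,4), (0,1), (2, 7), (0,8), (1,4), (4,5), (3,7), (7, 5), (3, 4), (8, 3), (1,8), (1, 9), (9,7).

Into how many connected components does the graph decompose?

From 0: component {0, 1, 2, 3, 4, 5, 7, 8, 9}.
From 6: component {6}.
That's 2 components.

2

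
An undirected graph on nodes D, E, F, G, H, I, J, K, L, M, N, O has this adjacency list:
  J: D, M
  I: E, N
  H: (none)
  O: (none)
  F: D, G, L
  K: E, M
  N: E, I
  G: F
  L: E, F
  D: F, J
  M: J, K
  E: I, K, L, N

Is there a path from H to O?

H has no edges, so nothing is reachable from it.

No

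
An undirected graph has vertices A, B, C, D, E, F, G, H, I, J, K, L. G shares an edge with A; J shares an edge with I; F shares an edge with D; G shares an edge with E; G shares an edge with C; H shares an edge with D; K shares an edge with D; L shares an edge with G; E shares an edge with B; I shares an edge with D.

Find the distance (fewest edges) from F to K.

2

Distance 0: F.
Distance 1: D.
Distance 2: H, I, K — contains K.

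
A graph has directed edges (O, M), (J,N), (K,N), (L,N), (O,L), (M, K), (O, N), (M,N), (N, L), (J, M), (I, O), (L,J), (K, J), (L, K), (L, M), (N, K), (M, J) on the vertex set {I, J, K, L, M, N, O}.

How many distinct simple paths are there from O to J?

17

O→L→J
O→L→K→J
O→L→M→J
O→L→M→K→J
O→L→M→N→K→J
O→L→N→K→J
O→M→J
O→M→K→J
... and 9 more.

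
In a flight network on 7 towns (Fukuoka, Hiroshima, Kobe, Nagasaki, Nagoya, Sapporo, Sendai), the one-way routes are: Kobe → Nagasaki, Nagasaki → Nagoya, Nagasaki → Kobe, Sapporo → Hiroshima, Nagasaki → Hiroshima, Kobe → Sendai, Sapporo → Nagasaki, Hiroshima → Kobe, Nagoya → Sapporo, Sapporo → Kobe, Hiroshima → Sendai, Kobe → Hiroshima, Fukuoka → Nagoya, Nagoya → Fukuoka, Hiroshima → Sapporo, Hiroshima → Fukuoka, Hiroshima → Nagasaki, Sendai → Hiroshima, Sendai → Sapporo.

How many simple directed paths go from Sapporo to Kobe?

5

Sapporo→Hiroshima→Kobe
Sapporo→Hiroshima→Nagasaki→Kobe
Sapporo→Kobe
Sapporo→Nagasaki→Hiroshima→Kobe
Sapporo→Nagasaki→Kobe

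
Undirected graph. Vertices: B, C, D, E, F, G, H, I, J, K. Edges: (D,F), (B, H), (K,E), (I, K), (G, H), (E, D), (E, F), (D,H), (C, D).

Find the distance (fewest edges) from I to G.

5

Distance 0: I.
Distance 1: K.
Distance 2: E.
Distance 3: D, F.
Distance 4: C, H.
Distance 5: B, G — contains G.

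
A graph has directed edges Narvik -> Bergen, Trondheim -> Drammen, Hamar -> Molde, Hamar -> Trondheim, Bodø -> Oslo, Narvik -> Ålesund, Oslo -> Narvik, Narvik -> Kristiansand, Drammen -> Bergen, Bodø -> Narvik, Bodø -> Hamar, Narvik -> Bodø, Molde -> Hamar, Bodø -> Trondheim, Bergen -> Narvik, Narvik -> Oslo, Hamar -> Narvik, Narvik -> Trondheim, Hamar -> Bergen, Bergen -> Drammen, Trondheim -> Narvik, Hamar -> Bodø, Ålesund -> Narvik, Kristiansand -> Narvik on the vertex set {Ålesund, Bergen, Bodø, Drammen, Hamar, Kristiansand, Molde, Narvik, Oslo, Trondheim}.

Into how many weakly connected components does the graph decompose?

1

From Ålesund: component {Ålesund, Bergen, Bodø, Drammen, Hamar, Kristiansand, Molde, Narvik, Oslo, Trondheim}.
That's 1 component.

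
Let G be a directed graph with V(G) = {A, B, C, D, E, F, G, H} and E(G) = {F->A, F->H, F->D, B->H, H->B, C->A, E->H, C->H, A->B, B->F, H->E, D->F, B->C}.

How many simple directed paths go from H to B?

H→B

1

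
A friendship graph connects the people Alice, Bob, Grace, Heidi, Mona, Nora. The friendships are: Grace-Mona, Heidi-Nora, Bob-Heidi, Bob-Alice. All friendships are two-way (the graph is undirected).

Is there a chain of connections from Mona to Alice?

Explore from Mona.
Distance 1: reach Grace.
The search is exhausted without reaching Alice; it lies in a different component.

No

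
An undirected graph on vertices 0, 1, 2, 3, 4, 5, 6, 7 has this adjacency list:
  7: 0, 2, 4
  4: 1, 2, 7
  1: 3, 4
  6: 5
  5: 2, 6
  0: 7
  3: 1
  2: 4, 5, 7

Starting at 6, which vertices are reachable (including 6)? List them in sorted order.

0, 1, 2, 3, 4, 5, 6, 7

Start at 6.
Its neighbours: 5.
Then their neighbours: 2.
Then next layer: 4, 7.
Then next layer: 0, 1.
Then next layer: 3.
Every vertex is now reached.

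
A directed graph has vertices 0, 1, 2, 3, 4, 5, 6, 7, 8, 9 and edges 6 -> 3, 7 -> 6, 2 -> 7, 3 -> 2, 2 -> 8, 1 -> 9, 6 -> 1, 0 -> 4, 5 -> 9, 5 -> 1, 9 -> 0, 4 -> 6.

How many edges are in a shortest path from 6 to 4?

Distance 0: 6.
Distance 1: 1, 3.
Distance 2: 2, 9.
Distance 3: 0, 7, 8.
Distance 4: 4 — contains 4.

4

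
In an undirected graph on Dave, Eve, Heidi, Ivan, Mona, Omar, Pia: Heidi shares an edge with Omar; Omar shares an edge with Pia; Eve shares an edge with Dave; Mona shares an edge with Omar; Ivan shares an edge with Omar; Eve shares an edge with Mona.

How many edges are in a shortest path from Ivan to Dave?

Distance 0: Ivan.
Distance 1: Omar.
Distance 2: Heidi, Mona, Pia.
Distance 3: Eve.
Distance 4: Dave — contains Dave.

4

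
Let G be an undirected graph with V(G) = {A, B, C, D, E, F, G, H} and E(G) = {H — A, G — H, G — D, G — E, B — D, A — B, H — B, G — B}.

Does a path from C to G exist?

C has no edges, so nothing is reachable from it.

No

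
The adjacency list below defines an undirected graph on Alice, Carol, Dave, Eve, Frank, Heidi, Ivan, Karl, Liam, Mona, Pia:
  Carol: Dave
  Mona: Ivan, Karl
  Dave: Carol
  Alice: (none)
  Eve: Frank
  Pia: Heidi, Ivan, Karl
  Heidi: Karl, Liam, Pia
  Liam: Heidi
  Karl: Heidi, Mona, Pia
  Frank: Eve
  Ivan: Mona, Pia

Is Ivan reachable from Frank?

No

Explore from Frank.
Distance 1: reach Eve.
The search is exhausted without reaching Ivan; it lies in a different component.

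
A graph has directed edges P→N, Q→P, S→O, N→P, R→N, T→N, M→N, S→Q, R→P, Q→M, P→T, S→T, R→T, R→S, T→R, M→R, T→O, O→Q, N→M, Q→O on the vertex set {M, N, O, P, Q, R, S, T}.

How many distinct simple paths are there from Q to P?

Q→M→N→P
Q→M→R→N→P
Q→M→R→P
Q→M→R→S→T→N→P
Q→M→R→T→N→P
Q→P

6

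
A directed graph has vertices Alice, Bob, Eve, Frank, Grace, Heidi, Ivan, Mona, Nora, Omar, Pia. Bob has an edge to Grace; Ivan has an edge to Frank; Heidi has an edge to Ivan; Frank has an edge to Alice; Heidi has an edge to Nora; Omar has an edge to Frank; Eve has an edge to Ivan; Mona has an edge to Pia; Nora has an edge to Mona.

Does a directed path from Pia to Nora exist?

No

Pia has no outgoing edges, so nothing is reachable from it.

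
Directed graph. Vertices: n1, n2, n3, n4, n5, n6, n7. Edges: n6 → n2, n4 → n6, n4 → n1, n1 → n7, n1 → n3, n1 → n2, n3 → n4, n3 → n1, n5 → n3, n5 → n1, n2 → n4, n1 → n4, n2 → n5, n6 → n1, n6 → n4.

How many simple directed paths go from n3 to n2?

n3→n1→n2
n3→n1→n4→n6→n2
n3→n4→n1→n2
n3→n4→n6→n1→n2
n3→n4→n6→n2

5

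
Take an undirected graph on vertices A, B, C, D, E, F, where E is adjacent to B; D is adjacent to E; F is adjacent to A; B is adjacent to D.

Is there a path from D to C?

Explore from D.
Distance 1: reach B, E.
The search is exhausted without reaching C; it lies in a different component.

No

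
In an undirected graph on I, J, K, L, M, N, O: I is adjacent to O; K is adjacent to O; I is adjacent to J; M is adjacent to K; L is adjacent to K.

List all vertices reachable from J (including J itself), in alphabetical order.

Start at J.
Its neighbours: I.
Then their neighbours: O.
Then next layer: K.
Then next layer: L, M.
Nothing further is reachable.

I, J, K, L, M, O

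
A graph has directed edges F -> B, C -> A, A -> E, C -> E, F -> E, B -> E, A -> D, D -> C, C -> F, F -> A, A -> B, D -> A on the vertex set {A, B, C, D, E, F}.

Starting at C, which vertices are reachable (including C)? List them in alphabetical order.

Start at C.
Its neighbours: A, E, F.
Then their neighbours: B, D.
Every vertex is now reached.

A, B, C, D, E, F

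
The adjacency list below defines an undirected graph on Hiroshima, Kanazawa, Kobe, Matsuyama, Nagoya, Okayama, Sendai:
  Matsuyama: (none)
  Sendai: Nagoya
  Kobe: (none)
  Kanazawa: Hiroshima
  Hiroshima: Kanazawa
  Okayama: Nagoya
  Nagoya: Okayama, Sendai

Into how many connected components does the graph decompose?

From Hiroshima: component {Hiroshima, Kanazawa}.
From Kobe: component {Kobe}.
From Matsuyama: component {Matsuyama}.
From Nagoya: component {Nagoya, Okayama, Sendai}.
That's 4 components.

4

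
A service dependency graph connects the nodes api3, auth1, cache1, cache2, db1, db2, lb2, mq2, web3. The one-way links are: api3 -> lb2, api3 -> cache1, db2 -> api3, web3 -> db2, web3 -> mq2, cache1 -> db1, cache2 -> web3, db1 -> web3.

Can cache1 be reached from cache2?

Yes

Explore from cache2.
Distance 1: reach web3.
Distance 2: reach db2, mq2.
Distance 3: reach api3.
Distance 4: reach cache1, lb2.
Found cache1.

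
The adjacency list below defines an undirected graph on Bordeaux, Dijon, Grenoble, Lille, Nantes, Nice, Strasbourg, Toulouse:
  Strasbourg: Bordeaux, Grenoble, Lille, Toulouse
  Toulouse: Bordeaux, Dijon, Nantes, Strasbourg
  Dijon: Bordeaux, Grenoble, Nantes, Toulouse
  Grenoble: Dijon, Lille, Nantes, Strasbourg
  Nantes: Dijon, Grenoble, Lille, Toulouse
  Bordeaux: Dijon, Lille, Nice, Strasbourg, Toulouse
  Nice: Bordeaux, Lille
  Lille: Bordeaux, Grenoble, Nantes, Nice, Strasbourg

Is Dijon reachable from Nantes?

Yes

Explore from Nantes.
Distance 1: reach Dijon, Grenoble, Lille, Toulouse.
Found Dijon.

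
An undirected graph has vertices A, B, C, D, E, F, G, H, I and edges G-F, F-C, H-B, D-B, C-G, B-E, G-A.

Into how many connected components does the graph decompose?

3

From A: component {A, C, F, G}.
From B: component {B, D, E, H}.
From I: component {I}.
That's 3 components.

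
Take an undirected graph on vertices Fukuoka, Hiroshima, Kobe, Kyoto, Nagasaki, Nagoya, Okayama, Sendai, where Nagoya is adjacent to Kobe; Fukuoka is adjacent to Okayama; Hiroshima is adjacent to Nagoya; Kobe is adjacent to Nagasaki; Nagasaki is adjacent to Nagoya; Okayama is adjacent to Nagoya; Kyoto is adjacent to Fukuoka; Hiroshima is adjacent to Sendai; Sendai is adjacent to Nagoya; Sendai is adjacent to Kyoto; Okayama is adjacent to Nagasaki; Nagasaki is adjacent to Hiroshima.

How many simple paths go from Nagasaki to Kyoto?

13

Nagasaki–Hiroshima–Nagoya–Okayama–Fukuoka–Kyoto
Nagasaki–Hiroshima–Nagoya–Sendai–Kyoto
Nagasaki–Hiroshima–Sendai–Kyoto
Nagasaki–Hiroshima–Sendai–Nagoya–Okayama–Fukuoka–Kyoto
Nagasaki–Kobe–Nagoya–Hiroshima–Sendai–Kyoto
Nagasaki–Kobe–Nagoya–Okayama–Fukuoka–Kyoto
Nagasaki–Kobe–Nagoya–Sendai–Kyoto
Nagasaki–Nagoya–Hiroshima–Sendai–Kyoto
Nagasaki–Nagoya–Okayama–Fukuoka–Kyoto
Nagasaki–Nagoya–Sendai–Kyoto
Nagasaki–Okayama–Fukuoka–Kyoto
Nagasaki–Okayama–Nagoya–Hiroshima–Sendai–Kyoto
Nagasaki–Okayama–Nagoya–Sendai–Kyoto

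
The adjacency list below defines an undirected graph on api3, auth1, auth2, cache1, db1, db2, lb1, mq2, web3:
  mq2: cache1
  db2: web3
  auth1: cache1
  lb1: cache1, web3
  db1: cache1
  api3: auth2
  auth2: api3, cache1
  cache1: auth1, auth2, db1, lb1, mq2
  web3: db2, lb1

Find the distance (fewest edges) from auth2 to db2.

Distance 0: auth2.
Distance 1: api3, cache1.
Distance 2: auth1, db1, lb1, mq2.
Distance 3: web3.
Distance 4: db2 — contains db2.

4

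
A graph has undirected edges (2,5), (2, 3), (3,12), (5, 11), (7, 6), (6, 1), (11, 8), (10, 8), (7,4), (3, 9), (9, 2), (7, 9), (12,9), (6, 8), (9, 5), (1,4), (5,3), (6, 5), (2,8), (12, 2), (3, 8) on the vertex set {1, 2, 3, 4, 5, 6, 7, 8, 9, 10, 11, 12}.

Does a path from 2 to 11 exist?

Explore from 2.
Distance 1: reach 3, 5, 8, 9, 12.
Distance 2: reach 6, 7, 10, 11.
Found 11.

Yes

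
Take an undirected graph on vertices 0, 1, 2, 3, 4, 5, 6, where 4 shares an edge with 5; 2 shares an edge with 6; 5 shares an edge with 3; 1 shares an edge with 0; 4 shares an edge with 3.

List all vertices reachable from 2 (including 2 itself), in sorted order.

2, 6

Start at 2.
Its neighbours: 6.
Nothing further is reachable.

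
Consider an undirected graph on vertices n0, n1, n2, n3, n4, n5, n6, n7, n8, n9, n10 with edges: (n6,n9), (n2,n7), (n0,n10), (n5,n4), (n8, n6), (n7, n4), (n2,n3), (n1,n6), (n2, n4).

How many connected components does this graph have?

From n0: component {n0, n10}.
From n1: component {n1, n6, n8, n9}.
From n2: component {n2, n3, n4, n5, n7}.
That's 3 components.

3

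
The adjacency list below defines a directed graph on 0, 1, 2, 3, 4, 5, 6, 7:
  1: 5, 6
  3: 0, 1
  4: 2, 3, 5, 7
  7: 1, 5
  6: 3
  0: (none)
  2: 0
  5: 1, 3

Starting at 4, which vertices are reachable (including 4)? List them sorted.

Start at 4.
Its neighbours: 2, 3, 5, 7.
Then their neighbours: 0, 1.
Then next layer: 6.
Every vertex is now reached.

0, 1, 2, 3, 4, 5, 6, 7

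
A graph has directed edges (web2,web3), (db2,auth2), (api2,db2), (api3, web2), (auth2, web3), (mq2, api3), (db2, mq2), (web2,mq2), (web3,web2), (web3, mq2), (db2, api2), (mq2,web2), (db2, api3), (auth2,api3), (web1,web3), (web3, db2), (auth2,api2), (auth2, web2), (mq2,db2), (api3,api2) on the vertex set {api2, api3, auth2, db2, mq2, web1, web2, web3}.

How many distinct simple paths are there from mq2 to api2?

mq2→api3→api2
mq2→api3→web2→web3→db2→api2
mq2→api3→web2→web3→db2→auth2→api2
mq2→db2→api2
mq2→db2→api3→api2
mq2→db2→auth2→api2
mq2→db2→auth2→api3→api2
mq2→web2→web3→db2→api2
mq2→web2→web3→db2→api3→api2
mq2→web2→web3→db2→auth2→api2
mq2→web2→web3→db2→auth2→api3→api2

11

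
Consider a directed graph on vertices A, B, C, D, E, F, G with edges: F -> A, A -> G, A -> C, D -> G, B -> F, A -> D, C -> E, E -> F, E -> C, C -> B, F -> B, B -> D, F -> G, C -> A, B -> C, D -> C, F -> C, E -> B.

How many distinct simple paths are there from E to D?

E→B→C→A→D
E→B→D
E→B→F→A→D
E→B→F→C→A→D
E→C→A→D
E→C→B→D
E→C→B→F→A→D
E→F→A→C→B→D
E→F→A→D
E→F→B→C→A→D
E→F→B→D
E→F→C→A→D
E→F→C→B→D

13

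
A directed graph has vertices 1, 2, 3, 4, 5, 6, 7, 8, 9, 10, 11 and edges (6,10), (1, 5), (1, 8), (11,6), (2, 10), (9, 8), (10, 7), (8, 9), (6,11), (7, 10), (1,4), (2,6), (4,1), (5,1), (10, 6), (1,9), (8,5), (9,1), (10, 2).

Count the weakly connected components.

From 1: component {1, 4, 5, 8, 9}.
From 2: component {2, 6, 7, 10, 11}.
From 3: component {3}.
That's 3 components.

3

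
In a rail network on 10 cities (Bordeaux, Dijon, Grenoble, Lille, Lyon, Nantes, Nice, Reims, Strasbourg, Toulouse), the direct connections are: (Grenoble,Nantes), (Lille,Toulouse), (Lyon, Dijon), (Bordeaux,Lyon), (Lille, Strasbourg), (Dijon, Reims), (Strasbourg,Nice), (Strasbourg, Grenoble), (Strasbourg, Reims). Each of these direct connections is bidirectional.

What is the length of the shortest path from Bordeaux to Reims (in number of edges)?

Distance 0: Bordeaux.
Distance 1: Lyon.
Distance 2: Dijon.
Distance 3: Reims — contains Reims.

3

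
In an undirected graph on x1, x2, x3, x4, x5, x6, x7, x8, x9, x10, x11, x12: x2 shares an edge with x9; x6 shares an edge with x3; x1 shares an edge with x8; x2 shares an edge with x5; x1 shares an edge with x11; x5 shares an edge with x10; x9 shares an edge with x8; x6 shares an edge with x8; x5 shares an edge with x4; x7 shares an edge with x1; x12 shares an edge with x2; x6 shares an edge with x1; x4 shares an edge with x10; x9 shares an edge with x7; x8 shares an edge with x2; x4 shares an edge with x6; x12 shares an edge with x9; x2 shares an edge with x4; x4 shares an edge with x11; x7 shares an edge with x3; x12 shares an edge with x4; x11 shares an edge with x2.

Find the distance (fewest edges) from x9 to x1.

2

Distance 0: x9.
Distance 1: x2, x7, x8, x12.
Distance 2: x1, x3, x4, x5, x6, x11 — contains x1.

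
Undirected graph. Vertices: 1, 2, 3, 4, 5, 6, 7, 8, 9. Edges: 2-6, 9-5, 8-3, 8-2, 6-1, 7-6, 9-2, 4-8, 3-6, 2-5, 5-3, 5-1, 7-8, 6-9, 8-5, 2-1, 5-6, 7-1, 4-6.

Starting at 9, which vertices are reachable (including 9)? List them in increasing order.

1, 2, 3, 4, 5, 6, 7, 8, 9

Start at 9.
Its neighbours: 2, 5, 6.
Then their neighbours: 1, 3, 4, 7, 8.
Every vertex is now reached.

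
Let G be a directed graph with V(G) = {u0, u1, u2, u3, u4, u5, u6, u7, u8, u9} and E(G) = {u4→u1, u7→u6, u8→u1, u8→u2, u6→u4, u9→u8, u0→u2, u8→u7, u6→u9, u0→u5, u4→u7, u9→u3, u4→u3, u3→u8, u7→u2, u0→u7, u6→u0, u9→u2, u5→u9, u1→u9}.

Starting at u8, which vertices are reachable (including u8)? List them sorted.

u0, u1, u2, u3, u4, u5, u6, u7, u8, u9

Start at u8.
Its neighbours: u1, u2, u7.
Then their neighbours: u6, u9.
Then next layer: u0, u3, u4.
Then next layer: u5.
Every vertex is now reached.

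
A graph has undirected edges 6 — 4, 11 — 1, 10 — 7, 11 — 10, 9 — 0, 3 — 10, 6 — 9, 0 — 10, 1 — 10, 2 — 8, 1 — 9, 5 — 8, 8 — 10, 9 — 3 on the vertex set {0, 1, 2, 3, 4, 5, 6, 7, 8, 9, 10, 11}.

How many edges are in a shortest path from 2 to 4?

6

Distance 0: 2.
Distance 1: 8.
Distance 2: 5, 10.
Distance 3: 0, 1, 3, 7, 11.
Distance 4: 9.
Distance 5: 6.
Distance 6: 4 — contains 4.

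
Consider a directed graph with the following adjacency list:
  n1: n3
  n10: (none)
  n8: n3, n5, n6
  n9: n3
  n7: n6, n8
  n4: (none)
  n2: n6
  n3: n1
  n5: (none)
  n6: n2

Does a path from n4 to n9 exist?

No

n4 has no outgoing edges, so nothing is reachable from it.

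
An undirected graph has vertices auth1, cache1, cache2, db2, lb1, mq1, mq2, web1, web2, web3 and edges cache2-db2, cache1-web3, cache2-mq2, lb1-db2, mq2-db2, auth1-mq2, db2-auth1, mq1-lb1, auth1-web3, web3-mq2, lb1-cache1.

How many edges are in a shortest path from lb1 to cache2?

Distance 0: lb1.
Distance 1: cache1, db2, mq1.
Distance 2: auth1, cache2, mq2, web3 — contains cache2.

2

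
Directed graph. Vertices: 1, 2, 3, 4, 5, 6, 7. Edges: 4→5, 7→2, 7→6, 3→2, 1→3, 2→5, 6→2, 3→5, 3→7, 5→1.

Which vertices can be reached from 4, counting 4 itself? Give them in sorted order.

1, 2, 3, 4, 5, 6, 7

Start at 4.
Its neighbours: 5.
Then their neighbours: 1.
Then next layer: 3.
Then next layer: 2, 7.
Then next layer: 6.
Every vertex is now reached.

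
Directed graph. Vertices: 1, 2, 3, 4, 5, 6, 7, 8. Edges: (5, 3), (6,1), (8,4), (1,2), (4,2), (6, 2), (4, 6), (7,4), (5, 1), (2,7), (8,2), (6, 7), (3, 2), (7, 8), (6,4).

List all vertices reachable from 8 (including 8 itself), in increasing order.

Start at 8.
Its neighbours: 2, 4.
Then their neighbours: 6, 7.
Then next layer: 1.
Nothing further is reachable.

1, 2, 4, 6, 7, 8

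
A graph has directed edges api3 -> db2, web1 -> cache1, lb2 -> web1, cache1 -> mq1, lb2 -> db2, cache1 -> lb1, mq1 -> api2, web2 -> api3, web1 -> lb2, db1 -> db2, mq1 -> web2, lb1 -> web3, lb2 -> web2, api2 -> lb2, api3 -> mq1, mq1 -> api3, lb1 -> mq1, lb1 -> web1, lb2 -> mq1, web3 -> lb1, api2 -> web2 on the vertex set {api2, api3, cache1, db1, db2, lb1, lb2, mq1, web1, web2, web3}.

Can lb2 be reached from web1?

Explore from web1.
Distance 1: reach cache1, lb2.
Found lb2.

Yes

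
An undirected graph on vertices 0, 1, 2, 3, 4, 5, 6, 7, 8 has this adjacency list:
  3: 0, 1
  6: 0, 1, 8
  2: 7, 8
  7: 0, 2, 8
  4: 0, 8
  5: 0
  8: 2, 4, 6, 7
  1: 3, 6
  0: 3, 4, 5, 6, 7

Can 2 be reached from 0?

Explore from 0.
Distance 1: reach 3, 4, 5, 6, 7.
Distance 2: reach 1, 2, 8.
Found 2.

Yes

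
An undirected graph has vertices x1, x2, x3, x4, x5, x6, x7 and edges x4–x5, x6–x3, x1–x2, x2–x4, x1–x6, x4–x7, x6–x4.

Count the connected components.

1

From x1: component {x1, x2, x3, x4, x5, x6, x7}.
That's 1 component.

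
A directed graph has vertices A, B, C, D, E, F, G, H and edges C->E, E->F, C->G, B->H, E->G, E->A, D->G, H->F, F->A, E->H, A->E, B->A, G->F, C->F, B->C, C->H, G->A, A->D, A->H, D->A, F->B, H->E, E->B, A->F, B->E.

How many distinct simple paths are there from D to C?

19

D→A→E→B→C
D→A→E→F→B→C
D→A→E→G→F→B→C
D→A→E→H→F→B→C
D→A→F→B→C
D→A→H→E→B→C
D→A→H→E→F→B→C
D→A→H→E→G→F→B→C
... and 11 more.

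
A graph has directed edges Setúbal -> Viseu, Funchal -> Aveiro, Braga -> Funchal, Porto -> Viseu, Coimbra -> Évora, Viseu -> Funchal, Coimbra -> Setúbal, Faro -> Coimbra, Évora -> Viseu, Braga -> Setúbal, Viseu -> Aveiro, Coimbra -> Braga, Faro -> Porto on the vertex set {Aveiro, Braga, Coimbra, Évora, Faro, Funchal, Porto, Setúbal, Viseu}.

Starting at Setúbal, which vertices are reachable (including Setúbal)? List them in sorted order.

Start at Setúbal.
Its neighbours: Viseu.
Then their neighbours: Aveiro, Funchal.
Nothing further is reachable.

Aveiro, Funchal, Setúbal, Viseu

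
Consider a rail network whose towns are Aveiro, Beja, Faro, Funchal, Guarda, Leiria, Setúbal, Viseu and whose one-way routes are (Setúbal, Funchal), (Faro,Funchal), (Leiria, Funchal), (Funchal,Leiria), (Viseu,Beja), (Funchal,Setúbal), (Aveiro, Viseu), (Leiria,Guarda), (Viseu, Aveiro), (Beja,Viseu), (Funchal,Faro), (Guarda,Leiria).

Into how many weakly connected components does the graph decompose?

From Aveiro: component {Aveiro, Beja, Viseu}.
From Faro: component {Faro, Funchal, Guarda, Leiria, Setúbal}.
That's 2 components.

2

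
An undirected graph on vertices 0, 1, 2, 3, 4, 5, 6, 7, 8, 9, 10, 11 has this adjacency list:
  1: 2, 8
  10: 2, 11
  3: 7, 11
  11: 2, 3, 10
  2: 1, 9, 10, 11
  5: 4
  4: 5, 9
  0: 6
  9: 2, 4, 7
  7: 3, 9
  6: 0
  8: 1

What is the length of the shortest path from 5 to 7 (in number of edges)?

Distance 0: 5.
Distance 1: 4.
Distance 2: 9.
Distance 3: 2, 7 — contains 7.

3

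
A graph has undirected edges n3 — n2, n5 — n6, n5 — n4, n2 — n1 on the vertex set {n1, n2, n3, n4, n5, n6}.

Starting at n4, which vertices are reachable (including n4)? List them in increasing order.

n4, n5, n6

Start at n4.
Its neighbours: n5.
Then their neighbours: n6.
Nothing further is reachable.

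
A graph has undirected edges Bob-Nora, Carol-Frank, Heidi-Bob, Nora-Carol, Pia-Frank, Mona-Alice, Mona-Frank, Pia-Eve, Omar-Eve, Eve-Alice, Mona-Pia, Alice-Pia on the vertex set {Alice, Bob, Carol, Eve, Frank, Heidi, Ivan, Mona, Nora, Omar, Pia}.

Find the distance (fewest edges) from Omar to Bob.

6

Distance 0: Omar.
Distance 1: Eve.
Distance 2: Alice, Pia.
Distance 3: Frank, Mona.
Distance 4: Carol.
Distance 5: Nora.
Distance 6: Bob — contains Bob.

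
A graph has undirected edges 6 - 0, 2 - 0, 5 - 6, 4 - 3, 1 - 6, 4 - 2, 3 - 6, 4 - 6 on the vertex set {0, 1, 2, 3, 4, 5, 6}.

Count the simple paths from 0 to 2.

3

0–2
0–6–3–4–2
0–6–4–2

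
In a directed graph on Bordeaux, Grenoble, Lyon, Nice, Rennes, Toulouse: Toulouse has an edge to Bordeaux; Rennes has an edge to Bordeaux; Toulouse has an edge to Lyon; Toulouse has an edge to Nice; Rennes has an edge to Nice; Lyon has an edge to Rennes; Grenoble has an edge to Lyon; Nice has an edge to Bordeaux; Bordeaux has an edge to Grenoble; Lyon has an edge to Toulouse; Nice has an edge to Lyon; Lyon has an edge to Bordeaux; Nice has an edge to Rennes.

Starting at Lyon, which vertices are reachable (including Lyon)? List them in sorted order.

Start at Lyon.
Its neighbours: Bordeaux, Rennes, Toulouse.
Then their neighbours: Grenoble, Nice.
Every vertex is now reached.

Bordeaux, Grenoble, Lyon, Nice, Rennes, Toulouse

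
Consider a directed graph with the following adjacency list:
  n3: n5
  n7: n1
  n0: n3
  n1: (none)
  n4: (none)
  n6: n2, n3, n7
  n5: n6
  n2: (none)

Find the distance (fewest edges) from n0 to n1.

Distance 0: n0.
Distance 1: n3.
Distance 2: n5.
Distance 3: n6.
Distance 4: n2, n7.
Distance 5: n1 — contains n1.

5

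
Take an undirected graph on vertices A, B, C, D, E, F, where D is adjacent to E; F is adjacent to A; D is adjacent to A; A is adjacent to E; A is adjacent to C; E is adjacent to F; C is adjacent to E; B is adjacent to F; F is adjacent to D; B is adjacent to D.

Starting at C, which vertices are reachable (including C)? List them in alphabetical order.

A, B, C, D, E, F

Start at C.
Its neighbours: A, E.
Then their neighbours: D, F.
Then next layer: B.
Every vertex is now reached.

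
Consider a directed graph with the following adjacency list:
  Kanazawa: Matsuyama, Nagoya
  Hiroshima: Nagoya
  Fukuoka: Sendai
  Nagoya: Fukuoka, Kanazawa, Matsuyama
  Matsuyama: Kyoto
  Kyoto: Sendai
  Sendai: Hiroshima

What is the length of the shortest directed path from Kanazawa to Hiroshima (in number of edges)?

4

Distance 0: Kanazawa.
Distance 1: Matsuyama, Nagoya.
Distance 2: Fukuoka, Kyoto.
Distance 3: Sendai.
Distance 4: Hiroshima — contains Hiroshima.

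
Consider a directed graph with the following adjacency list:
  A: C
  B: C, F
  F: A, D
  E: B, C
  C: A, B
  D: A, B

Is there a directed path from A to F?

Yes

Explore from A.
Distance 1: reach C.
Distance 2: reach B.
Distance 3: reach F.
Found F.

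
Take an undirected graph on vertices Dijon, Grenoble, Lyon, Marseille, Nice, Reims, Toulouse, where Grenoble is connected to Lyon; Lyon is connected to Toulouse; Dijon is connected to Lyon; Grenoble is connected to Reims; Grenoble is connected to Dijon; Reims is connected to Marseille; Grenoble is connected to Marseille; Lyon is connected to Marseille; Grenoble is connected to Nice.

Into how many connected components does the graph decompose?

From Dijon: component {Dijon, Grenoble, Lyon, Marseille, Nice, Reims, Toulouse}.
That's 1 component.

1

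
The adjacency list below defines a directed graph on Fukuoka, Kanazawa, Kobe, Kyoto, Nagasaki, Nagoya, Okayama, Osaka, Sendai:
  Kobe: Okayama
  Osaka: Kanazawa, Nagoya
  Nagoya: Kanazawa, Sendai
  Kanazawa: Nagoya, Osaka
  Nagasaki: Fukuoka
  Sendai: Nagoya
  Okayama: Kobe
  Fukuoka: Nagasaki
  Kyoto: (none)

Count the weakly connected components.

4

From Fukuoka: component {Fukuoka, Nagasaki}.
From Kanazawa: component {Kanazawa, Nagoya, Osaka, Sendai}.
From Kobe: component {Kobe, Okayama}.
From Kyoto: component {Kyoto}.
That's 4 components.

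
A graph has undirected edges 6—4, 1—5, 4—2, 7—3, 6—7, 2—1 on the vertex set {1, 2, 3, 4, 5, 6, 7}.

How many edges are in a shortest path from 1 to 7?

Distance 0: 1.
Distance 1: 2, 5.
Distance 2: 4.
Distance 3: 6.
Distance 4: 7 — contains 7.

4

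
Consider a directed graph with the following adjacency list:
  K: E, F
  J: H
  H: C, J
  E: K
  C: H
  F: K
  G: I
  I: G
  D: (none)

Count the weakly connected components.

From C: component {C, H, J}.
From D: component {D}.
From E: component {E, F, K}.
From G: component {G, I}.
That's 4 components.

4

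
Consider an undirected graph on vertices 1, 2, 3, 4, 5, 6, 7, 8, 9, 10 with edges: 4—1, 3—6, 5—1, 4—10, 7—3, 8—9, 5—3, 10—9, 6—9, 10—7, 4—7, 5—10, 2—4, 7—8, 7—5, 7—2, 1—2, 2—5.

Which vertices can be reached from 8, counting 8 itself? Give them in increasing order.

Start at 8.
Its neighbours: 7, 9.
Then their neighbours: 2, 3, 4, 5, 6, 10.
Then next layer: 1.
Every vertex is now reached.

1, 2, 3, 4, 5, 6, 7, 8, 9, 10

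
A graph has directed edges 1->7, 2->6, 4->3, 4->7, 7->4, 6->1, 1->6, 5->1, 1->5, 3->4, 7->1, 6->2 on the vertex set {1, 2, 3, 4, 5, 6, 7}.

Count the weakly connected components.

From 1: component {1, 2, 3, 4, 5, 6, 7}.
That's 1 component.

1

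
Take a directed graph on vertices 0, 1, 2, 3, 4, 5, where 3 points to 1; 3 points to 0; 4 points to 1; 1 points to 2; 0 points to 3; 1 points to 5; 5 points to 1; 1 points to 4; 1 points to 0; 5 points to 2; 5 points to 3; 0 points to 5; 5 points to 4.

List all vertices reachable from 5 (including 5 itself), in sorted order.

Start at 5.
Its neighbours: 1, 2, 3, 4.
Then their neighbours: 0.
Every vertex is now reached.

0, 1, 2, 3, 4, 5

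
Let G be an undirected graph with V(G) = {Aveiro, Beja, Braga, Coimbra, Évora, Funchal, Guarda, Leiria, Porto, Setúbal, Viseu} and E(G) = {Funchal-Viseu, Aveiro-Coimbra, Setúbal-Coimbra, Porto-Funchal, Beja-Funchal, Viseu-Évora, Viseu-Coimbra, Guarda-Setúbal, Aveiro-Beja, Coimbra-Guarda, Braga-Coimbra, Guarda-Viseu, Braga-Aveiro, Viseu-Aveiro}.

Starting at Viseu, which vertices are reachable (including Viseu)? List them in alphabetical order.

Aveiro, Beja, Braga, Coimbra, Évora, Funchal, Guarda, Porto, Setúbal, Viseu

Start at Viseu.
Its neighbours: Aveiro, Coimbra, Évora, Funchal, Guarda.
Then their neighbours: Beja, Braga, Porto, Setúbal.
Nothing further is reachable.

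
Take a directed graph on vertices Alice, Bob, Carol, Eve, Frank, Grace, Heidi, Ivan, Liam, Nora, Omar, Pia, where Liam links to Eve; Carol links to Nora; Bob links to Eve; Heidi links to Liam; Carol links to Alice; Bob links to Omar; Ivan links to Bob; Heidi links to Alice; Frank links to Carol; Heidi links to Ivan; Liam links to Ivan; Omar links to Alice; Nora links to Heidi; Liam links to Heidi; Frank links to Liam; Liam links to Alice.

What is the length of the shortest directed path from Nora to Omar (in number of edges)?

4

Distance 0: Nora.
Distance 1: Heidi.
Distance 2: Alice, Ivan, Liam.
Distance 3: Bob, Eve.
Distance 4: Omar — contains Omar.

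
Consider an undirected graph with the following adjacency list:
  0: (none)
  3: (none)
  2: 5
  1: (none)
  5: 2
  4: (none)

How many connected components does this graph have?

5

From 0: component {0}.
From 1: component {1}.
From 2: component {2, 5}.
From 3: component {3}.
From 4: component {4}.
That's 5 components.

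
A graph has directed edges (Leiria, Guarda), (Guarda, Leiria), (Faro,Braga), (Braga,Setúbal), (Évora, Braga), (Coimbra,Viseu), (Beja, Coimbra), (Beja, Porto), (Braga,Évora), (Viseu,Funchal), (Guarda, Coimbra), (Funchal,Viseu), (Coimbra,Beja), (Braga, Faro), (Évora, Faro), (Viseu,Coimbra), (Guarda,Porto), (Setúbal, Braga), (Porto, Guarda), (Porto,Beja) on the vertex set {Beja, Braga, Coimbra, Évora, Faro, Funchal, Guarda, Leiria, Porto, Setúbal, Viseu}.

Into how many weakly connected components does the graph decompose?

From Beja: component {Beja, Coimbra, Funchal, Guarda, Leiria, Porto, Viseu}.
From Braga: component {Braga, Évora, Faro, Setúbal}.
That's 2 components.

2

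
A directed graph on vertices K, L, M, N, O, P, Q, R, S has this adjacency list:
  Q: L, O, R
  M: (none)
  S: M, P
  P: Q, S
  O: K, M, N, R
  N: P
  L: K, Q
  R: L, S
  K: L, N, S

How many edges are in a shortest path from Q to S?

2

Distance 0: Q.
Distance 1: L, O, R.
Distance 2: K, M, N, S — contains S.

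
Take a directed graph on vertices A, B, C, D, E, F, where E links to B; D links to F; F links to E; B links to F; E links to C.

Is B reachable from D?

Yes

Explore from D.
Distance 1: reach F.
Distance 2: reach E.
Distance 3: reach B, C.
Found B.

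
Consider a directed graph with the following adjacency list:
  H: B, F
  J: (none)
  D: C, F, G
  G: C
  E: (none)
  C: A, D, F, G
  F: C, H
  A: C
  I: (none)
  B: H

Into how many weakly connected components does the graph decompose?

4

From A: component {A, B, C, D, F, G, H}.
From E: component {E}.
From I: component {I}.
From J: component {J}.
That's 4 components.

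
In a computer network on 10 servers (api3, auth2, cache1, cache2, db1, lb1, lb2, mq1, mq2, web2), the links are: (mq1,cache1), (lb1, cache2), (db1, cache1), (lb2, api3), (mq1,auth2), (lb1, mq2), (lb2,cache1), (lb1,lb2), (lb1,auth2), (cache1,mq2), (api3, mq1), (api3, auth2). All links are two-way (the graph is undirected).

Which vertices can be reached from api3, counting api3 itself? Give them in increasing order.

Start at api3.
Its neighbours: auth2, lb2, mq1.
Then their neighbours: cache1, lb1.
Then next layer: cache2, db1, mq2.
Nothing further is reachable.

api3, auth2, cache1, cache2, db1, lb1, lb2, mq1, mq2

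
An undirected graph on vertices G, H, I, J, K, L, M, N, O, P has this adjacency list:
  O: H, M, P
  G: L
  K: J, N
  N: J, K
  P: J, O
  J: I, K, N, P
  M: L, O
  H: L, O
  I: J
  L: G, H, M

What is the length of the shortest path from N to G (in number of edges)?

6

Distance 0: N.
Distance 1: J, K.
Distance 2: I, P.
Distance 3: O.
Distance 4: H, M.
Distance 5: L.
Distance 6: G — contains G.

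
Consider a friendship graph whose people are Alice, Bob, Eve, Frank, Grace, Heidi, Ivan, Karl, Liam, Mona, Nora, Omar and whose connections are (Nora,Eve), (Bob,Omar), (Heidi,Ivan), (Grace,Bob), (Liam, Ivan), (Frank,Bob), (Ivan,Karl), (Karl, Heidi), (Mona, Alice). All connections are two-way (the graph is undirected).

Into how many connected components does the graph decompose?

4

From Alice: component {Alice, Mona}.
From Bob: component {Bob, Frank, Grace, Omar}.
From Eve: component {Eve, Nora}.
From Heidi: component {Heidi, Ivan, Karl, Liam}.
That's 4 components.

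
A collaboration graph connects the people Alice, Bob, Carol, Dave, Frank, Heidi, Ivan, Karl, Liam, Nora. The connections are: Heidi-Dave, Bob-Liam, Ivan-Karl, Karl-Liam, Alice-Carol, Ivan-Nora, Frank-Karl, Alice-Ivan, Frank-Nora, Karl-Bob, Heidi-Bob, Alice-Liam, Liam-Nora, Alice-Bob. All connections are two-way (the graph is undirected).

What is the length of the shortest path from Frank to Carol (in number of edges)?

4

Distance 0: Frank.
Distance 1: Karl, Nora.
Distance 2: Bob, Ivan, Liam.
Distance 3: Alice, Heidi.
Distance 4: Carol, Dave — contains Carol.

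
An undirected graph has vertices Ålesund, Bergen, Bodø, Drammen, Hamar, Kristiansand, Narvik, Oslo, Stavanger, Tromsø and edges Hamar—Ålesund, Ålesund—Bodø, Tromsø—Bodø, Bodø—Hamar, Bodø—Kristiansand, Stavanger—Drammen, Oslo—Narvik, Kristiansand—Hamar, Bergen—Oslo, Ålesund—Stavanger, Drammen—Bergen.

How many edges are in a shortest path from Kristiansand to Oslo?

6

Distance 0: Kristiansand.
Distance 1: Bodø, Hamar.
Distance 2: Ålesund, Tromsø.
Distance 3: Stavanger.
Distance 4: Drammen.
Distance 5: Bergen.
Distance 6: Oslo — contains Oslo.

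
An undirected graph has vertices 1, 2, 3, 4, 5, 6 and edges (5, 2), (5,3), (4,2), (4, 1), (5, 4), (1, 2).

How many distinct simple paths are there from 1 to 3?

4

1–2–4–5–3
1–2–5–3
1–4–2–5–3
1–4–5–3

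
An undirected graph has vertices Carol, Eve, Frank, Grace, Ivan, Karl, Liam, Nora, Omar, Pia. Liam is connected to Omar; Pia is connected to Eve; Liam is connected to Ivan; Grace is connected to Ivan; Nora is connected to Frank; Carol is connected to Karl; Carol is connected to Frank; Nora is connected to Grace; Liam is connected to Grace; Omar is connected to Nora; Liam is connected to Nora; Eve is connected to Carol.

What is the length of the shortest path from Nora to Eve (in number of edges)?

Distance 0: Nora.
Distance 1: Frank, Grace, Liam, Omar.
Distance 2: Carol, Ivan.
Distance 3: Eve, Karl — contains Eve.

3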